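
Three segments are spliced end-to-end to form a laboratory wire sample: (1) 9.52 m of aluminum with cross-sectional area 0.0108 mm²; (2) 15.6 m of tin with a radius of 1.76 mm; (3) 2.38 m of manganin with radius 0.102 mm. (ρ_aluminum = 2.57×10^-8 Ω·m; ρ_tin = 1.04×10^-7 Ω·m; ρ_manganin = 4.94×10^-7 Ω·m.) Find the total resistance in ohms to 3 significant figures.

Seg 1: A = 0.0108 mm² = 1.080e-08 m²
R_1 = (2.57×10^-8)(9.52)/(1.080e-08) = 22.65 Ω
Seg 2: A = πr² = π(1.7600e-03 m)² = 9.731e-06 m²
R_2 = (1.04×10^-7)(15.6)/(9.731e-06) = 0.1667 Ω
Seg 3: A = πr² = π(1.0200e-04 m)² = 3.269e-08 m²
R_3 = (4.94×10^-7)(2.38)/(3.269e-08) = 35.97 Ω
R_total = R_1 + R_2 + R_3 = 58.8 Ω

58.8 Ω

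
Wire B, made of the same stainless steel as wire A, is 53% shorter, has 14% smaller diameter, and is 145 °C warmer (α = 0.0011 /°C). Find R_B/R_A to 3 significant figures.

0.737

R ∝ ρL/d² with ρ ∝ (1+αΔT), so R_B/R_A = (1 − 53/100) × (1 − 14/100)⁻² × (1 + 0.0011×145)
= 0.47 × 1.352 × 1.159 = 0.737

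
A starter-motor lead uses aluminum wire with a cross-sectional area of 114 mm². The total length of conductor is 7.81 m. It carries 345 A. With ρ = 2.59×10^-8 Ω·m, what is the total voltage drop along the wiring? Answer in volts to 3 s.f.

A = 114 mm² = 1.140e-04 m²
R = ρL/A = (2.59×10^-8)(7.81)/(1.140e-04) = 0.001774 Ω
V = IR = 345 × 0.001774 = 0.612 V

0.612 V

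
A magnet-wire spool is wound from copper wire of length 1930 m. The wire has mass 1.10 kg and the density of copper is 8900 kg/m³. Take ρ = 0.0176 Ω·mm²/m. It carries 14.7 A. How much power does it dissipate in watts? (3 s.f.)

ρ = 0.0176 Ω·mm²/m = 1.76×10^-8 Ω·m
A = m/(density·L) = 1.1/(8900×1930) = 6.4039e-08 m²
R = ρL/A = (1.76×10^-8)(1930)/(6.4039e-08) = 530.4 Ω
P = I²R = (14.7)² × 530.4 = 1.15×10^5 W

1.15×10^5 W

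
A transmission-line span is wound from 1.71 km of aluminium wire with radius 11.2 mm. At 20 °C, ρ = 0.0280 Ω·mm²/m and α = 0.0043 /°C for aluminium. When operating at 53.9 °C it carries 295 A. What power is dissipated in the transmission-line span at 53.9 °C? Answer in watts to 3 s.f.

ρ = 0.0280 Ω·mm²/m = 2.80×10^-8 Ω·m
A = πr² = π(1.1200e-02 m)² = 3.941e-04 m²
R₍20₎ = ρL/A = (2.80×10^-8)(1710)/(3.941e-04) = 0.1215 Ω
R₍53.9₎ = R₍20₎(1 + αΔT) = 0.1215 × (1 + 0.0043×33.9) = 0.1392 Ω
P = I²R = (295)² × 0.1392 = 12100 W

12100 W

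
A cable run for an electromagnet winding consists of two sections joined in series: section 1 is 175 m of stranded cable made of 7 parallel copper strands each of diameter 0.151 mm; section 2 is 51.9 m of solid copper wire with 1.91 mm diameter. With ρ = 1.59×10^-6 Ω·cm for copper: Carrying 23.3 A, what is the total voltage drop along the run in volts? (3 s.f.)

524 V

ρ = 1.59×10^-6 Ω·cm = 1.59×10^-8 Ω·m
Section 1: A_strand = π(7.5500e-05)² = 1.791e-08 m²; R₁ = ρL/(N·A_s) = (1.59×10^-8)(175)/(7×1.791e-08) = 22.2 Ω
Section 2: A = π(d/2)² = π(9.5500e-04 m)² = 2.865e-06 m²
R₂ = (1.59×10^-8)(51.9)/(2.865e-06) = 0.288 Ω
R = R₁ + R₂ = 22.48 Ω
V = IR = 23.3 × 22.48 = 524 V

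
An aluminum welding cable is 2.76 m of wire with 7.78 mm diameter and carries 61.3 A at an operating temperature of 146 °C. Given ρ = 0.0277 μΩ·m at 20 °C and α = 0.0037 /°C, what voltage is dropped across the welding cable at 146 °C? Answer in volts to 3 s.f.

0.145 V

ρ = 0.0277 μΩ·m = 2.77×10^-8 Ω·m
A = π(d/2)² = π(3.8900e-03 m)² = 4.754e-05 m²
R₍20₎ = ρL/A = (2.77×10^-8)(2.76)/(4.754e-05) = 0.001608 Ω
R₍146₎ = R₍20₎(1 + αΔT) = 0.001608 × (1 + 0.0037×126) = 0.002358 Ω
V = IR = 61.3 × 0.002358 = 0.145 V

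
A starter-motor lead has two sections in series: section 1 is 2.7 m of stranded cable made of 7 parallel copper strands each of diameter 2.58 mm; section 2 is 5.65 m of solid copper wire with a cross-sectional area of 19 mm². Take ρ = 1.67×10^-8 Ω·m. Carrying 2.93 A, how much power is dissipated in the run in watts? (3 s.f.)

Section 1: A_strand = π(1.2900e-03)² = 5.228e-06 m²; R₁ = ρL/(N·A_s) = (1.67×10^-8)(2.7)/(7×5.228e-06) = 0.001232 Ω
Section 2: A = 19 mm² = 1.900e-05 m²
R₂ = (1.67×10^-8)(5.65)/(1.900e-05) = 0.004966 Ω
R = R₁ + R₂ = 0.006198 Ω
P = I²R = (2.93)² × 0.006198 = 0.0532 W

0.0532 W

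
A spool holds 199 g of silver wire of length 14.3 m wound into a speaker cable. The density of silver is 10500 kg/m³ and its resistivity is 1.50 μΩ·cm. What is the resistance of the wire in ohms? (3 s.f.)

ρ = 1.50 μΩ·cm = 1.50×10^-8 Ω·m
A = m/(density·L) = 0.199/(10500×14.3) = 1.3253e-06 m²
R = ρL/A = (1.50×10^-8)(14.3)/(1.3253e-06) = 0.162 Ω

0.162 Ω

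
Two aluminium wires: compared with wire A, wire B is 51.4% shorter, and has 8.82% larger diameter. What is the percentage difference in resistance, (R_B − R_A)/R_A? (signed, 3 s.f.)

R ∝ L/d², so R_B/R_A = (1 − 51.4/100) × (1 + 8.82/100)⁻²
= 0.486 × 0.8445 = 0.4104
(R_B − R_A)/R_A = 0.4104 − 1 = -59.0%

-59.0%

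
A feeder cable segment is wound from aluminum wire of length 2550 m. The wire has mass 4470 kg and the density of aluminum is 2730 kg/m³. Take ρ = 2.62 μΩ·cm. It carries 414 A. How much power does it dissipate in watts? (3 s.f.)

ρ = 2.62 μΩ·cm = 2.62×10^-8 Ω·m
A = m/(density·L) = 4470/(2730×2550) = 6.4210e-04 m²
R = ρL/A = (2.62×10^-8)(2550)/(6.4210e-04) = 0.104 Ω
P = I²R = (414)² × 0.104 = 17800 W

17800 W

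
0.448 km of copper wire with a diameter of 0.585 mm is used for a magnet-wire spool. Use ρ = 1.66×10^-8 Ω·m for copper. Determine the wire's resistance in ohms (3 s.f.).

27.7 Ω

A = π(d/2)² = π(2.9250e-04 m)² = 2.688e-07 m²
R = ρL/A = (1.66×10^-8)(448 m)/(2.688e-07 m²) = 27.7 Ω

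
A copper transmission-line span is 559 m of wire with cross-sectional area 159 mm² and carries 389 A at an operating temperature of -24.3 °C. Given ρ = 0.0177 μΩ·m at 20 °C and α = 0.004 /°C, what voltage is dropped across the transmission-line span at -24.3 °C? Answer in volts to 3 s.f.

19.9 V

ρ = 0.0177 μΩ·m = 1.77×10^-8 Ω·m
A = 159 mm² = 1.590e-04 m²
R₍20₎ = ρL/A = (1.77×10^-8)(559)/(1.590e-04) = 0.06223 Ω
R₍-24.3₎ = R₍20₎(1 + αΔT) = 0.06223 × (1 + 0.004×-44.3) = 0.0512 Ω
V = IR = 389 × 0.0512 = 19.9 V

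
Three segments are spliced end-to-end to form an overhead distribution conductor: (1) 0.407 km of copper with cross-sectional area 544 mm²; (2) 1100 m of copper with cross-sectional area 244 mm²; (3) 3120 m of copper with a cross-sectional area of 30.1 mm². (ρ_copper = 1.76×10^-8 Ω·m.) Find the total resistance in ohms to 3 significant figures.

Seg 1: A = 544 mm² = 5.440e-04 m²
R_1 = (1.76×10^-8)(407)/(5.440e-04) = 0.01317 Ω
Seg 2: A = 244 mm² = 2.440e-04 m²
R_2 = (1.76×10^-8)(1100)/(2.440e-04) = 0.07934 Ω
Seg 3: A = 30.1 mm² = 3.010e-05 m²
R_3 = (1.76×10^-8)(3120)/(3.010e-05) = 1.824 Ω
R_total = R_1 + R_2 + R_3 = 1.92 Ω

1.92 Ω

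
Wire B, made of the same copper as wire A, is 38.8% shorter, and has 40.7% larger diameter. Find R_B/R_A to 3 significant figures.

0.309

R ∝ L/d², so R_B/R_A = (1 − 38.8/100) × (1 + 40.7/100)⁻²
= 0.612 × 0.5051 = 0.309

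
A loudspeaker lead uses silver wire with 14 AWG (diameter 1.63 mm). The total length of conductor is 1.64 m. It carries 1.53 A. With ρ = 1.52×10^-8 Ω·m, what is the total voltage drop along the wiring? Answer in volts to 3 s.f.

A = π(1.63/2 mm)² = π(8.1500e-04 m)² = 2.087e-06 m²
R = ρL/A = (1.52×10^-8)(1.64)/(2.087e-06) = 0.01195 Ω
V = IR = 1.53 × 0.01195 = 0.0183 V

0.0183 V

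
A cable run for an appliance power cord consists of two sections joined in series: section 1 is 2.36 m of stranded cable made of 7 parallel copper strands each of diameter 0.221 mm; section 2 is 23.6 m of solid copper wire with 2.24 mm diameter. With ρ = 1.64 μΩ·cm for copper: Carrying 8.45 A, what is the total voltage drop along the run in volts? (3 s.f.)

2.05 V

ρ = 1.64 μΩ·cm = 1.64×10^-8 Ω·m
Section 1: A_strand = π(1.1050e-04)² = 3.836e-08 m²; R₁ = ρL/(N·A_s) = (1.64×10^-8)(2.36)/(7×3.836e-08) = 0.1441 Ω
Section 2: A = π(d/2)² = π(1.1200e-03 m)² = 3.941e-06 m²
R₂ = (1.64×10^-8)(23.6)/(3.941e-06) = 0.09821 Ω
R = R₁ + R₂ = 0.2424 Ω
V = IR = 8.45 × 0.2424 = 2.05 V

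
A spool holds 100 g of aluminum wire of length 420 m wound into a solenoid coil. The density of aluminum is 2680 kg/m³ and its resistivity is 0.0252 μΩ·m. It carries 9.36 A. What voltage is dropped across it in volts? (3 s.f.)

ρ = 0.0252 μΩ·m = 2.52×10^-8 Ω·m
A = m/(density·L) = 0.1/(2680×420) = 8.8842e-08 m²
R = ρL/A = (2.52×10^-8)(420)/(8.8842e-08) = 119.1 Ω
V = IR = 9.36 × 119.1 = 1120 V

1120 V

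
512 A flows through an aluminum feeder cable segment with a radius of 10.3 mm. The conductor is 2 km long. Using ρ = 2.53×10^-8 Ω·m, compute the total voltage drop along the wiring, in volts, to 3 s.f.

A = πr² = π(1.0300e-02 m)² = 3.333e-04 m²
R = ρL/A = (2.53×10^-8)(2000)/(3.333e-04) = 0.1518 Ω
V = IR = 512 × 0.1518 = 77.7 V

77.7 V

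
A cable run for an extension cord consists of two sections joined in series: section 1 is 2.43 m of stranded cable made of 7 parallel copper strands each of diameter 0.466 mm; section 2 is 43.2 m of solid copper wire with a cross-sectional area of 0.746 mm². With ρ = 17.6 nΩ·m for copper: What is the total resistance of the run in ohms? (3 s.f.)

ρ = 17.6 nΩ·m = 1.76×10^-8 Ω·m
Section 1: A_strand = π(2.3300e-04)² = 1.706e-07 m²; R₁ = ρL/(N·A_s) = (1.76×10^-8)(2.43)/(7×1.706e-07) = 0.03582 Ω
Section 2: A = 0.746 mm² = 7.460e-07 m²
R₂ = (1.76×10^-8)(43.2)/(7.460e-07) = 1.019 Ω
R = R₁ + R₂ = 1.06 Ω

1.06 Ω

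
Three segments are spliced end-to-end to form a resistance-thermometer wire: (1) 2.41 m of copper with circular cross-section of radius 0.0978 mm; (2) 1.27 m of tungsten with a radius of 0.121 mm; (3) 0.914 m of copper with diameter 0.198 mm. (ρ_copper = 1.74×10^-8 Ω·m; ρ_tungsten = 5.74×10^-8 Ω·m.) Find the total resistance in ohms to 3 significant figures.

3.50 Ω

Seg 1: A = πr² = π(9.7800e-05 m)² = 3.005e-08 m²
R_1 = (1.74×10^-8)(2.41)/(3.005e-08) = 1.396 Ω
Seg 2: A = πr² = π(1.2100e-04 m)² = 4.600e-08 m²
R_2 = (5.74×10^-8)(1.27)/(4.600e-08) = 1.585 Ω
Seg 3: A = π(d/2)² = π(9.9000e-05 m)² = 3.079e-08 m²
R_3 = (1.74×10^-8)(0.914)/(3.079e-08) = 0.5165 Ω
R_total = R_1 + R_2 + R_3 = 3.50 Ω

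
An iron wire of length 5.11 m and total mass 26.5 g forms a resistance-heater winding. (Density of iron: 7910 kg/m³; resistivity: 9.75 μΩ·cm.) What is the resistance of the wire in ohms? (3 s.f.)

ρ = 9.75 μΩ·cm = 9.75×10^-8 Ω·m
A = m/(density·L) = 0.0265/(7910×5.11) = 6.5561e-07 m²
R = ρL/A = (9.75×10^-8)(5.11)/(6.5561e-07) = 0.760 Ω

0.760 Ω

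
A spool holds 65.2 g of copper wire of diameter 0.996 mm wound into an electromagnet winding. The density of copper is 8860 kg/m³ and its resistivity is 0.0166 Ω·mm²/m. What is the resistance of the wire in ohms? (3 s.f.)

ρ = 0.0166 Ω·mm²/m = 1.66×10^-8 Ω·m
A = π(d/2)² = π(4.9800e-04 m)² = 7.7913e-07 m²
L = m/(density·A) = 0.0652/(8860×7.7913e-07) = 9.445 m
R = ρL/A = (1.66×10^-8)(9.445)/(7.7913e-07) = 0.201 Ω

0.201 Ω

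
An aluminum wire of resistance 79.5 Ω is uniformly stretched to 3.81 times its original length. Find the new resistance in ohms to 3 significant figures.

1150 Ω

Volume constant ⇒ A' = A/k with k = 3.81. R' = ρ(kL)/(A/k) = k²R.
R' = 14.52 × 79.5 = 1150 Ω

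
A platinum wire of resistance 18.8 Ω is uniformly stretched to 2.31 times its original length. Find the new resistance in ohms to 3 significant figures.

100 Ω

Volume constant ⇒ A' = A/k with k = 2.31. R' = ρ(kL)/(A/k) = k²R.
R' = 5.336 × 18.8 = 100 Ω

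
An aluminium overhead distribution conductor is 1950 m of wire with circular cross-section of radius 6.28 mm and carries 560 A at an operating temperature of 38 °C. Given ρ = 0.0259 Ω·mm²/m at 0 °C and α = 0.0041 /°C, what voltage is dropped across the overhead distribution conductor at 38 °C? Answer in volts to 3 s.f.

264 V

ρ = 0.0259 Ω·mm²/m = 2.59×10^-8 Ω·m
A = πr² = π(6.2800e-03 m)² = 1.239e-04 m²
R₍0₎ = ρL/A = (2.59×10^-8)(1950)/(1.239e-04) = 0.4076 Ω
R₍38₎ = R₍0₎(1 + αΔT) = 0.4076 × (1 + 0.0041×38) = 0.4711 Ω
V = IR = 560 × 0.4711 = 264 V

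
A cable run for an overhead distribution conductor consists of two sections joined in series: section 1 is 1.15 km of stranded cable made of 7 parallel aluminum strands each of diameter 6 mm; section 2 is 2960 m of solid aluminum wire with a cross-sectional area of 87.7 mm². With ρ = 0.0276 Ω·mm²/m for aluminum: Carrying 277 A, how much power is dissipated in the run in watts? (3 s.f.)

83800 W

ρ = 0.0276 Ω·mm²/m = 2.76×10^-8 Ω·m
Section 1: A_strand = π(3.0000e-03)² = 2.827e-05 m²; R₁ = ρL/(N·A_s) = (2.76×10^-8)(1150)/(7×2.827e-05) = 0.1604 Ω
Section 2: A = 87.7 mm² = 8.770e-05 m²
R₂ = (2.76×10^-8)(2960)/(8.770e-05) = 0.9315 Ω
R = R₁ + R₂ = 1.092 Ω
P = I²R = (277)² × 1.092 = 83800 W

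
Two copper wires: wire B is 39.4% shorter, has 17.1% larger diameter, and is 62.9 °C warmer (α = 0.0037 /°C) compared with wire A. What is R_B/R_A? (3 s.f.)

0.545

R ∝ ρL/d² with ρ ∝ (1+αΔT), so R_B/R_A = (1 − 39.4/100) × (1 + 17.1/100)⁻² × (1 + 0.0037×62.9)
= 0.606 × 0.7293 × 1.233 = 0.545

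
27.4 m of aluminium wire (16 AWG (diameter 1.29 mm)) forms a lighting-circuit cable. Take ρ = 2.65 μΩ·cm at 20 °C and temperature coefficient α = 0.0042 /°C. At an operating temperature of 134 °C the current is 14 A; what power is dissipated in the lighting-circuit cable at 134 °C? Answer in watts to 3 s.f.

ρ = 2.65 μΩ·cm = 2.65×10^-8 Ω·m
A = π(1.29/2 mm)² = π(6.4500e-04 m)² = 1.307e-06 m²
R₍20₎ = ρL/A = (2.65×10^-8)(27.4)/(1.307e-06) = 0.5556 Ω
R₍134₎ = R₍20₎(1 + αΔT) = 0.5556 × (1 + 0.0042×114) = 0.8216 Ω
P = I²R = (14)² × 0.8216 = 161 W

161 W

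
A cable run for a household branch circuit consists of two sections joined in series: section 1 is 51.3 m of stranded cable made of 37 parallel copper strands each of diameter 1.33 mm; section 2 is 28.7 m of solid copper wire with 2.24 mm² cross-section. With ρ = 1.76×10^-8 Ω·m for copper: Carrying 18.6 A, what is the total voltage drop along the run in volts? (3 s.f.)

4.52 V

Section 1: A_strand = π(6.6500e-04)² = 1.389e-06 m²; R₁ = ρL/(N·A_s) = (1.76×10^-8)(51.3)/(37×1.389e-06) = 0.01756 Ω
Section 2: A = 2.24 mm² = 2.240e-06 m²
R₂ = (1.76×10^-8)(28.7)/(2.240e-06) = 0.2255 Ω
R = R₁ + R₂ = 0.2431 Ω
V = IR = 18.6 × 0.2431 = 4.52 V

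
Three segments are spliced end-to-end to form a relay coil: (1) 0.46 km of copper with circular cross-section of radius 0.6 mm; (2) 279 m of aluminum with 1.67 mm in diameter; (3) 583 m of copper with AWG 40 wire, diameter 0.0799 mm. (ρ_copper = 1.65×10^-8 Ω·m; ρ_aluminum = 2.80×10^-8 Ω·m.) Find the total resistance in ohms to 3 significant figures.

1930 Ω

Seg 1: A = πr² = π(6.0000e-04 m)² = 1.131e-06 m²
R_1 = (1.65×10^-8)(460)/(1.131e-06) = 6.711 Ω
Seg 2: A = π(d/2)² = π(8.3500e-04 m)² = 2.190e-06 m²
R_2 = (2.80×10^-8)(279)/(2.190e-06) = 3.566 Ω
Seg 3: A = π(0.0799/2 mm)² = π(3.9950e-05 m)² = 5.014e-09 m²
R_3 = (1.65×10^-8)(583)/(5.014e-09) = 1919 Ω
R_total = R_1 + R_2 + R_3 = 1930 Ω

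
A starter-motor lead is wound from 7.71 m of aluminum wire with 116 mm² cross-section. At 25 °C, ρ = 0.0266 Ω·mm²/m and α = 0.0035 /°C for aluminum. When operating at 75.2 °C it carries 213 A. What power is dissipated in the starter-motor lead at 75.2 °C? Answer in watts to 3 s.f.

94.3 W

ρ = 0.0266 Ω·mm²/m = 2.66×10^-8 Ω·m
A = 116 mm² = 1.160e-04 m²
R₍25₎ = ρL/A = (2.66×10^-8)(7.71)/(1.160e-04) = 0.001768 Ω
R₍75.2₎ = R₍25₎(1 + αΔT) = 0.001768 × (1 + 0.0035×50.2) = 0.002079 Ω
P = I²R = (213)² × 0.002079 = 94.3 W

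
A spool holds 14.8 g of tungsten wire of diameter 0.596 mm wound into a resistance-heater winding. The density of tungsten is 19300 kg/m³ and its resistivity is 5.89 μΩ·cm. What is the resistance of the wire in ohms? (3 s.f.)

0.580 Ω

ρ = 5.89 μΩ·cm = 5.89×10^-8 Ω·m
A = π(d/2)² = π(2.9800e-04 m)² = 2.7899e-07 m²
L = m/(density·A) = 0.0148/(19300×2.7899e-07) = 2.749 m
R = ρL/A = (5.89×10^-8)(2.749)/(2.7899e-07) = 0.580 Ω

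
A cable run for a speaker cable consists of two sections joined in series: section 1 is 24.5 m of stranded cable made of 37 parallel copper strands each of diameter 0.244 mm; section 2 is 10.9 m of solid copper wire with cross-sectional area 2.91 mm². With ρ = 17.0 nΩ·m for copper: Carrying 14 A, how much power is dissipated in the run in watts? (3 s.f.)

ρ = 17.0 nΩ·m = 1.70×10^-8 Ω·m
Section 1: A_strand = π(1.2200e-04)² = 4.676e-08 m²; R₁ = ρL/(N·A_s) = (1.70×10^-8)(24.5)/(37×4.676e-08) = 0.2407 Ω
Section 2: A = 2.91 mm² = 2.910e-06 m²
R₂ = (1.70×10^-8)(10.9)/(2.910e-06) = 0.06368 Ω
R = R₁ + R₂ = 0.3044 Ω
P = I²R = (14)² × 0.3044 = 59.7 W

59.7 W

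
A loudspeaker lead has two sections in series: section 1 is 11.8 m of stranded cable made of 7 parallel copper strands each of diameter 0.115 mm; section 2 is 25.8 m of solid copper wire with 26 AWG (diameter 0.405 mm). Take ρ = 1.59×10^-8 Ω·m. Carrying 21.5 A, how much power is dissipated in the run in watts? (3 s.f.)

2660 W

Section 1: A_strand = π(5.7500e-05)² = 1.039e-08 m²; R₁ = ρL/(N·A_s) = (1.59×10^-8)(11.8)/(7×1.039e-08) = 2.58 Ω
Section 2: A = π(0.405/2 mm)² = π(2.0250e-04 m)² = 1.288e-07 m²
R₂ = (1.59×10^-8)(25.8)/(1.288e-07) = 3.184 Ω
R = R₁ + R₂ = 5.765 Ω
P = I²R = (21.5)² × 5.765 = 2660 W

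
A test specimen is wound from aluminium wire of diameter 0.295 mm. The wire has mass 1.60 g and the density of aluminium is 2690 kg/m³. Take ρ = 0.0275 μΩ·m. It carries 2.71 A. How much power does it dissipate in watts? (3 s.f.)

25.7 W

ρ = 0.0275 μΩ·m = 2.75×10^-8 Ω·m
A = π(d/2)² = π(1.4750e-04 m)² = 6.8349e-08 m²
L = m/(density·A) = 0.0016/(2690×6.8349e-08) = 8.702 m
R = ρL/A = (2.75×10^-8)(8.702)/(6.8349e-08) = 3.501 Ω
P = I²R = (2.71)² × 3.501 = 25.7 W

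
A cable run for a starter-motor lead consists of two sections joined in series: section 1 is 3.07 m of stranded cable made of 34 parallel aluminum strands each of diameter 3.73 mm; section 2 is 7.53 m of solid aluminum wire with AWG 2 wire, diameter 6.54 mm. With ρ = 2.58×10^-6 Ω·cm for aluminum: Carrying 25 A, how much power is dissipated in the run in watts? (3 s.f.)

ρ = 2.58×10^-6 Ω·cm = 2.58×10^-8 Ω·m
Section 1: A_strand = π(1.8650e-03)² = 1.093e-05 m²; R₁ = ρL/(N·A_s) = (2.58×10^-8)(3.07)/(34×1.093e-05) = 2.132×10^-4 Ω
Section 2: A = π(6.54/2 mm)² = π(3.2700e-03 m)² = 3.359e-05 m²
R₂ = (2.58×10^-8)(7.53)/(3.359e-05) = 0.005783 Ω
R = R₁ + R₂ = 0.005996 Ω
P = I²R = (25)² × 0.005996 = 3.75 W

3.75 W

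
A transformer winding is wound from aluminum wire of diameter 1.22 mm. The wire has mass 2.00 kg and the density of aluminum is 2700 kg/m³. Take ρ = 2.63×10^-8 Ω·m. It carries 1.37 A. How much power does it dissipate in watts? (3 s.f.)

A = π(d/2)² = π(6.1000e-04 m)² = 1.1690e-06 m²
L = m/(density·A) = 2/(2700×1.1690e-06) = 633.7 m
R = ρL/A = (2.63×10^-8)(633.7)/(1.1690e-06) = 14.26 Ω
P = I²R = (1.37)² × 14.26 = 26.8 W

26.8 W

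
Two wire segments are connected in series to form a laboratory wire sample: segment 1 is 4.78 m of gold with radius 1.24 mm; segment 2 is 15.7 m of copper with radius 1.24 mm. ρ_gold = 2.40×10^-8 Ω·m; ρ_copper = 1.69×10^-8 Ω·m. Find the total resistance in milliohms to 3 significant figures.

78.7 mΩ

Segment 1: A = πr² = π(1.2400e-03 m)² = 4.831e-06 m²
R₁ = ρL/A = (2.40×10^-8)(4.78)/(4.831e-06) = 0.02375 Ω
R₂ = (1.69×10^-8)(15.7)/(4.831e-06) = 0.05493 Ω
R = R₁ + R₂ = 78.7 mΩ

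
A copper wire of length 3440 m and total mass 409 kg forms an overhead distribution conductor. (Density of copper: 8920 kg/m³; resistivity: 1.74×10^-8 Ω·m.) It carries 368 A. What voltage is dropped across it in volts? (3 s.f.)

A = m/(density·L) = 409/(8920×3440) = 1.3329e-05 m²
R = ρL/A = (1.74×10^-8)(3440)/(1.3329e-05) = 4.491 Ω
V = IR = 368 × 4.491 = 1650 V

1650 V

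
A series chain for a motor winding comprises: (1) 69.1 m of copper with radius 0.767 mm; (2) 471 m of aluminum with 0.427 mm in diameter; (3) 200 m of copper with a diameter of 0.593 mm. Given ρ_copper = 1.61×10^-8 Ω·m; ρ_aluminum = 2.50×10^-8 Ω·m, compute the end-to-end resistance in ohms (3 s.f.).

94.5 Ω

Seg 1: A = πr² = π(7.6700e-04 m)² = 1.848e-06 m²
R_1 = (1.61×10^-8)(69.1)/(1.848e-06) = 0.602 Ω
Seg 2: A = π(d/2)² = π(2.1350e-04 m)² = 1.432e-07 m²
R_2 = (2.50×10^-8)(471)/(1.432e-07) = 82.23 Ω
Seg 3: A = π(d/2)² = π(2.9650e-04 m)² = 2.762e-07 m²
R_3 = (1.61×10^-8)(200)/(2.762e-07) = 11.66 Ω
R_total = R_1 + R_2 + R_3 = 94.5 Ω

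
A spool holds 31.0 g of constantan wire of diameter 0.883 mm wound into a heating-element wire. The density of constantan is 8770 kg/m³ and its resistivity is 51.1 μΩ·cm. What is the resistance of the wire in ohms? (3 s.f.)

4.82 Ω

ρ = 51.1 μΩ·cm = 5.11×10^-7 Ω·m
A = π(d/2)² = π(4.4150e-04 m)² = 6.1237e-07 m²
L = m/(density·A) = 0.031/(8770×6.1237e-07) = 5.772 m
R = ρL/A = (5.11×10^-7)(5.772)/(6.1237e-07) = 4.82 Ω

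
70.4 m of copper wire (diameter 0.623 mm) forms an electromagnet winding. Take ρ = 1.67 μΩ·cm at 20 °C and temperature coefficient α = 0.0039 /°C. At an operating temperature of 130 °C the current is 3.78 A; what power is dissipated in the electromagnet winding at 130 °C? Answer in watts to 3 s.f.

78.7 W

ρ = 1.67 μΩ·cm = 1.67×10^-8 Ω·m
A = π(d/2)² = π(3.1150e-04 m)² = 3.048e-07 m²
R₍20₎ = ρL/A = (1.67×10^-8)(70.4)/(3.048e-07) = 3.857 Ω
R₍130₎ = R₍20₎(1 + αΔT) = 3.857 × (1 + 0.0039×110) = 5.511 Ω
P = I²R = (3.78)² × 5.511 = 78.7 W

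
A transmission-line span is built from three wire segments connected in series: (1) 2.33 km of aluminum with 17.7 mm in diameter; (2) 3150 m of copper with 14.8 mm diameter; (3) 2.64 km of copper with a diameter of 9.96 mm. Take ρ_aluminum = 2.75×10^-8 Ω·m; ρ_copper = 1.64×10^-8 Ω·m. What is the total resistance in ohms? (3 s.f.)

Seg 1: A = π(d/2)² = π(8.8500e-03 m)² = 2.461e-04 m²
R_1 = (2.75×10^-8)(2330)/(2.461e-04) = 0.2604 Ω
Seg 2: A = π(d/2)² = π(7.4000e-03 m)² = 1.720e-04 m²
R_2 = (1.64×10^-8)(3150)/(1.720e-04) = 0.3003 Ω
Seg 3: A = π(d/2)² = π(4.9800e-03 m)² = 7.791e-05 m²
R_3 = (1.64×10^-8)(2640)/(7.791e-05) = 0.5557 Ω
R_total = R_1 + R_2 + R_3 = 1.12 Ω

1.12 Ω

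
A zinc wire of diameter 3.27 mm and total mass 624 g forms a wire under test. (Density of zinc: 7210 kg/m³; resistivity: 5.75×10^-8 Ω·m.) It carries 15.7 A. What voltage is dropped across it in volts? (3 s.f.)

1.11 V

A = π(d/2)² = π(1.6350e-03 m)² = 8.3982e-06 m²
L = m/(density·A) = 0.624/(7210×8.3982e-06) = 10.31 m
R = ρL/A = (5.75×10^-8)(10.31)/(8.3982e-06) = 0.07056 Ω
V = IR = 15.7 × 0.07056 = 1.11 V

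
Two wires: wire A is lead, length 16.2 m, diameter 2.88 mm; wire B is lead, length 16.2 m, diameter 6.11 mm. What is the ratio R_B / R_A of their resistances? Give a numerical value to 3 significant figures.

R ∝ ρL/d², so R_B/R_A = (d_A/d_B)²
= (2.88/6.11)² = 0.222

0.222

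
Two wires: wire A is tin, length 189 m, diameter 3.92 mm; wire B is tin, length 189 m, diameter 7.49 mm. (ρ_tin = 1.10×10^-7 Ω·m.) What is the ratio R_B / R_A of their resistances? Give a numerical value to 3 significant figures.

R ∝ ρL/d², so R_B/R_A = (d_A/d_B)²
= (3.92/7.49)² = 0.274

0.274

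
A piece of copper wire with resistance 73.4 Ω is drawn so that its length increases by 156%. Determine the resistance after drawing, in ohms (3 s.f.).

k = 1 + 156/100 = 2.56; volume constant ⇒ A' = A/k, so R' = k²R.
R' = 6.554 × 73.4 = 481 Ω

481 Ω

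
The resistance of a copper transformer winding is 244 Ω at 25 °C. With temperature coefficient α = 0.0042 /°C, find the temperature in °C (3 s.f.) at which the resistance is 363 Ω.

R = R₀(1 + α(T − T₀)) ⇒ T = T₀ + (R/R₀ − 1)/α
T = 25 + (363/244 − 1)/0.0042 = 25 + (0.4877)/0.0042 = 141 °C

141 °C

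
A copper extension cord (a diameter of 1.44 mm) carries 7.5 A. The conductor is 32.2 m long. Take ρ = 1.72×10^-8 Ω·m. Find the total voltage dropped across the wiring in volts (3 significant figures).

A = π(d/2)² = π(7.2000e-04 m)² = 1.629e-06 m²
R = ρL/A = (1.72×10^-8)(32.2)/(1.629e-06) = 0.3401 Ω
V = IR = 7.5 × 0.3401 = 2.55 V

2.55 V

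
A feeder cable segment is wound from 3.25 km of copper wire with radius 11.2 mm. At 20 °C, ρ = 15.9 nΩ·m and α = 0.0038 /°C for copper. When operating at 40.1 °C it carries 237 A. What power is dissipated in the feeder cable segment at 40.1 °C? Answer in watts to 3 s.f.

7930 W

ρ = 15.9 nΩ·m = 1.59×10^-8 Ω·m
A = πr² = π(1.1200e-02 m)² = 3.941e-04 m²
R₍20₎ = ρL/A = (1.59×10^-8)(3250)/(3.941e-04) = 0.1311 Ω
R₍40.1₎ = R₍20₎(1 + αΔT) = 0.1311 × (1 + 0.0038×20.1) = 0.1411 Ω
P = I²R = (237)² × 0.1411 = 7930 W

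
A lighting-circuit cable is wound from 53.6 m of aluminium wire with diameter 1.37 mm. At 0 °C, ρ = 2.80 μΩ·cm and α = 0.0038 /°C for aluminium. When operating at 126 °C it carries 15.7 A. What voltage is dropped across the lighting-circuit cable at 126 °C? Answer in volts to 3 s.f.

ρ = 2.80 μΩ·cm = 2.80×10^-8 Ω·m
A = π(d/2)² = π(6.8500e-04 m)² = 1.474e-06 m²
R₍0₎ = ρL/A = (2.80×10^-8)(53.6)/(1.474e-06) = 1.018 Ω
R₍126₎ = R₍0₎(1 + αΔT) = 1.018 × (1 + 0.0038×126) = 1.506 Ω
V = IR = 15.7 × 1.506 = 23.6 V

23.6 V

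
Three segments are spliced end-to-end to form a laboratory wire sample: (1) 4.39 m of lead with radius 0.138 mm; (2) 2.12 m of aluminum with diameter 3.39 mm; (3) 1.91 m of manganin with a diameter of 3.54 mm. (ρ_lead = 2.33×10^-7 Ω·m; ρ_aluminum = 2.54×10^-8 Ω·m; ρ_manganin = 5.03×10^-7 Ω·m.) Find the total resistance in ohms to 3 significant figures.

Seg 1: A = πr² = π(1.3800e-04 m)² = 5.983e-08 m²
R_1 = (2.33×10^-7)(4.39)/(5.983e-08) = 17.1 Ω
Seg 2: A = π(d/2)² = π(1.6950e-03 m)² = 9.026e-06 m²
R_2 = (2.54×10^-8)(2.12)/(9.026e-06) = 0.005966 Ω
Seg 3: A = π(d/2)² = π(1.7700e-03 m)² = 9.842e-06 m²
R_3 = (5.03×10^-7)(1.91)/(9.842e-06) = 0.09761 Ω
R_total = R_1 + R_2 + R_3 = 17.2 Ω

17.2 Ω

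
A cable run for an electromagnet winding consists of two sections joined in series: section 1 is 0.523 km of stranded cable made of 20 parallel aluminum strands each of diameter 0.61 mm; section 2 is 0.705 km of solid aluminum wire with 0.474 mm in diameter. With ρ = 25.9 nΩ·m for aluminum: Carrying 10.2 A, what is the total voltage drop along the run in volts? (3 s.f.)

ρ = 25.9 nΩ·m = 2.59×10^-8 Ω·m
Section 1: A_strand = π(3.0500e-04)² = 2.922e-07 m²; R₁ = ρL/(N·A_s) = (2.59×10^-8)(523)/(20×2.922e-07) = 2.318 Ω
Section 2: A = π(d/2)² = π(2.3700e-04 m)² = 1.765e-07 m²
R₂ = (2.59×10^-8)(705)/(1.765e-07) = 103.5 Ω
R = R₁ + R₂ = 105.8 Ω
V = IR = 10.2 × 105.8 = 1080 V

1080 V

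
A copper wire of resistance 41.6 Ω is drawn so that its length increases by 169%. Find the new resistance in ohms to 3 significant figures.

301 Ω

k = 1 + 169/100 = 2.69; volume constant ⇒ A' = A/k, so R' = k²R.
R' = 7.236 × 41.6 = 301 Ω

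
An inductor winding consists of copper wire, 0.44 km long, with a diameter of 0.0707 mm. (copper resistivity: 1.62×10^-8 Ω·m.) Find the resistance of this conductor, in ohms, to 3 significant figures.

A = π(d/2)² = π(3.5350e-05 m)² = 3.926e-09 m²
R = ρL/A = (1.62×10^-8)(440 m)/(3.926e-09 m²) = 1820 Ω

1820 Ω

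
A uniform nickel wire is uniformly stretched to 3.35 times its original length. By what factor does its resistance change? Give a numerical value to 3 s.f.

Volume constant ⇒ A' = A/k with k = 3.35. R' = ρ(kL)/(A/k) = k²R.
Factor = 11.2

11.2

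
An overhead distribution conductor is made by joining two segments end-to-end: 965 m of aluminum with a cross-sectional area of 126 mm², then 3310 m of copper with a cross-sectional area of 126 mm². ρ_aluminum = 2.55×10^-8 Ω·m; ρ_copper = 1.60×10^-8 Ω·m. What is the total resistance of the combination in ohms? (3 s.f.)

0.616 Ω

Segment 1: A = 126 mm² = 1.260e-04 m²
R₁ = ρL/A = (2.55×10^-8)(965)/(1.260e-04) = 0.1953 Ω
R₂ = (1.60×10^-8)(3310)/(1.260e-04) = 0.4203 Ω
R = R₁ + R₂ = 0.616 Ω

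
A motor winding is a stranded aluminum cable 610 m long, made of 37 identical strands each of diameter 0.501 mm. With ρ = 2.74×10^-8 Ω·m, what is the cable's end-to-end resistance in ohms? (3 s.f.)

A_strand = π(2.5050e-04 m)² = 1.971e-07 m²
R_strand = ρL/A = (2.74×10^-8)(610)/(1.971e-07) = 84.78 Ω
R_total = R_strand/N = 84.78/37 = 2.29 Ω

2.29 Ω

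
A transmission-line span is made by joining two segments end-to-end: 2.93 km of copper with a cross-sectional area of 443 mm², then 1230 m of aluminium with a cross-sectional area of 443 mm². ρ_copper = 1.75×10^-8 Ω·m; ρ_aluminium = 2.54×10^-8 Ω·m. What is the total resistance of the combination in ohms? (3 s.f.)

0.186 Ω

Segment 1: A = 443 mm² = 4.430e-04 m²
R₁ = ρL/A = (1.75×10^-8)(2930)/(4.430e-04) = 0.1157 Ω
R₂ = (2.54×10^-8)(1230)/(4.430e-04) = 0.07052 Ω
R = R₁ + R₂ = 0.186 Ω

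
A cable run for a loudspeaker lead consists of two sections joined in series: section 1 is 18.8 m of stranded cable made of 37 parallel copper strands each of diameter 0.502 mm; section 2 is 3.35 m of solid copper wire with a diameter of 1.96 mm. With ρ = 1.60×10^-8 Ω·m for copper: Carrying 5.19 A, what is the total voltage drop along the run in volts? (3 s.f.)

Section 1: A_strand = π(2.5100e-04)² = 1.979e-07 m²; R₁ = ρL/(N·A_s) = (1.60×10^-8)(18.8)/(37×1.979e-07) = 0.04108 Ω
Section 2: A = π(d/2)² = π(9.8000e-04 m)² = 3.017e-06 m²
R₂ = (1.60×10^-8)(3.35)/(3.017e-06) = 0.01776 Ω
R = R₁ + R₂ = 0.05884 Ω
V = IR = 5.19 × 0.05884 = 0.305 V

0.305 V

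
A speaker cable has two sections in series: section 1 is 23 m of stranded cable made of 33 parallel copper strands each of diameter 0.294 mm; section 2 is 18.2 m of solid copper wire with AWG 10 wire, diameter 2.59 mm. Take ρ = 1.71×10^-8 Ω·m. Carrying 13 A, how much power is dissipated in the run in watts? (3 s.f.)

39.7 W

Section 1: A_strand = π(1.4700e-04)² = 6.789e-08 m²; R₁ = ρL/(N·A_s) = (1.71×10^-8)(23)/(33×6.789e-08) = 0.1756 Ω
Section 2: A = π(2.59/2 mm)² = π(1.2950e-03 m)² = 5.269e-06 m²
R₂ = (1.71×10^-8)(18.2)/(5.269e-06) = 0.05907 Ω
R = R₁ + R₂ = 0.2346 Ω
P = I²R = (13)² × 0.2346 = 39.7 W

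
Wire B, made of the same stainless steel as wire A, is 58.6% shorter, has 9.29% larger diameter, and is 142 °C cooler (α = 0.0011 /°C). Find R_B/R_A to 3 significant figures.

R ∝ ρL/d² with ρ ∝ (1+αΔT), so R_B/R_A = (1 − 58.6/100) × (1 + 9.29/100)⁻² × (1 − 0.0011×142)
= 0.414 × 0.8372 × 0.8438 = 0.292

0.292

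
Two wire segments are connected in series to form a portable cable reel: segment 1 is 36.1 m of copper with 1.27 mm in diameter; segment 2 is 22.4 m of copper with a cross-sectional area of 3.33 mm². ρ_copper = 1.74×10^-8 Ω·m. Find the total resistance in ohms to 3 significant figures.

Segment 1: A = π(d/2)² = π(6.3500e-04 m)² = 1.267e-06 m²
R₁ = ρL/A = (1.74×10^-8)(36.1)/(1.267e-06) = 0.4959 Ω
Segment 2: A = 3.33 mm² = 3.330e-06 m²
R₂ = (1.74×10^-8)(22.4)/(3.330e-06) = 0.117 Ω
R = R₁ + R₂ = 0.613 Ω

0.613 Ω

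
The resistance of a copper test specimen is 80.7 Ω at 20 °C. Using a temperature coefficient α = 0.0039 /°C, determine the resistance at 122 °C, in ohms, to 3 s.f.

ΔT = 122 − 20 = 102 °C
R = R₀(1 + αΔT) = 80.7 × (1 + 0.0039×102) = 80.7 × 1.398 = 113 Ω

113 Ω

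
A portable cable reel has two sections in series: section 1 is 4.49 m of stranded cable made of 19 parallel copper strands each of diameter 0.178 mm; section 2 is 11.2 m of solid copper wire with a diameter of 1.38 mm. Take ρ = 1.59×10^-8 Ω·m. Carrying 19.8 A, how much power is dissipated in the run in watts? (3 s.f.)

106 W

Section 1: A_strand = π(8.9000e-05)² = 2.488e-08 m²; R₁ = ρL/(N·A_s) = (1.59×10^-8)(4.49)/(19×2.488e-08) = 0.151 Ω
Section 2: A = π(d/2)² = π(6.9000e-04 m)² = 1.496e-06 m²
R₂ = (1.59×10^-8)(11.2)/(1.496e-06) = 0.1191 Ω
R = R₁ + R₂ = 0.2701 Ω
P = I²R = (19.8)² × 0.2701 = 106 W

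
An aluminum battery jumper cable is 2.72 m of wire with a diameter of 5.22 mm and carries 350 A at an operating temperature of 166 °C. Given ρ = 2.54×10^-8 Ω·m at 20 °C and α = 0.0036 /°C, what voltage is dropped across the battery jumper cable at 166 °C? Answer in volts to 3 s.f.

1.72 V

A = π(d/2)² = π(2.6100e-03 m)² = 2.140e-05 m²
R₍20₎ = ρL/A = (2.54×10^-8)(2.72)/(2.140e-05) = 0.003228 Ω
R₍166₎ = R₍20₎(1 + αΔT) = 0.003228 × (1 + 0.0036×146) = 0.004925 Ω
V = IR = 350 × 0.004925 = 1.72 V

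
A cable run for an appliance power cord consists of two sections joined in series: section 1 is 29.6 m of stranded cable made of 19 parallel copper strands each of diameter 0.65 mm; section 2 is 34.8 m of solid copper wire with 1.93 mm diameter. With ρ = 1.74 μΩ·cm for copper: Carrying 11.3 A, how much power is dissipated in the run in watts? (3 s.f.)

36.9 W

ρ = 1.74 μΩ·cm = 1.74×10^-8 Ω·m
Section 1: A_strand = π(3.2500e-04)² = 3.318e-07 m²; R₁ = ρL/(N·A_s) = (1.74×10^-8)(29.6)/(19×3.318e-07) = 0.08169 Ω
Section 2: A = π(d/2)² = π(9.6500e-04 m)² = 2.926e-06 m²
R₂ = (1.74×10^-8)(34.8)/(2.926e-06) = 0.207 Ω
R = R₁ + R₂ = 0.2887 Ω
P = I²R = (11.3)² × 0.2887 = 36.9 W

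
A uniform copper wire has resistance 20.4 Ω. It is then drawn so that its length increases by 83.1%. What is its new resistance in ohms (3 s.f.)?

k = 1 + 83.1/100 = 1.831; volume constant ⇒ A' = A/k, so R' = k²R.
R' = 3.353 × 20.4 = 68.4 Ω

68.4 Ω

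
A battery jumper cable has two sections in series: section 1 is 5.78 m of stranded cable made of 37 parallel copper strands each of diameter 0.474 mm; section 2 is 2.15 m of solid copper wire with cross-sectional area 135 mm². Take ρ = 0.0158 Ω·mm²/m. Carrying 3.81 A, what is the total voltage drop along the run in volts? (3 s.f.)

0.0543 V

ρ = 0.0158 Ω·mm²/m = 1.58×10^-8 Ω·m
Section 1: A_strand = π(2.3700e-04)² = 1.765e-07 m²; R₁ = ρL/(N·A_s) = (1.58×10^-8)(5.78)/(37×1.765e-07) = 0.01399 Ω
Section 2: A = 135 mm² = 1.350e-04 m²
R₂ = (1.58×10^-8)(2.15)/(1.350e-04) = 2.516×10^-4 Ω
R = R₁ + R₂ = 0.01424 Ω
V = IR = 3.81 × 0.01424 = 0.0543 V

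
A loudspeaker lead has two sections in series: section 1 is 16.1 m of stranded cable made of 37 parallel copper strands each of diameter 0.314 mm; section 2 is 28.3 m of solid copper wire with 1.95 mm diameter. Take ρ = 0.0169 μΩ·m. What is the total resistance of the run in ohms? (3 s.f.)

0.255 Ω

ρ = 0.0169 μΩ·m = 1.69×10^-8 Ω·m
Section 1: A_strand = π(1.5700e-04)² = 7.744e-08 m²; R₁ = ρL/(N·A_s) = (1.69×10^-8)(16.1)/(37×7.744e-08) = 0.09496 Ω
Section 2: A = π(d/2)² = π(9.7500e-04 m)² = 2.986e-06 m²
R₂ = (1.69×10^-8)(28.3)/(2.986e-06) = 0.1601 Ω
R = R₁ + R₂ = 0.255 Ω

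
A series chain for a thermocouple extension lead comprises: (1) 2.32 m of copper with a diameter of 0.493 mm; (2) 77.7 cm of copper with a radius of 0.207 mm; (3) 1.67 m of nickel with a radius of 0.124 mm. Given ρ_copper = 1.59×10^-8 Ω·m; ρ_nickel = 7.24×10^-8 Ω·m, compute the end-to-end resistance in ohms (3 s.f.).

2.79 Ω

Seg 1: A = π(d/2)² = π(2.4650e-04 m)² = 1.909e-07 m²
R_1 = (1.59×10^-8)(2.32)/(1.909e-07) = 0.1932 Ω
Seg 2: A = πr² = π(2.0700e-04 m)² = 1.346e-07 m²
R_2 = (1.59×10^-8)(0.777)/(1.346e-07) = 0.09178 Ω
Seg 3: A = πr² = π(1.2400e-04 m)² = 4.831e-08 m²
R_3 = (7.24×10^-8)(1.67)/(4.831e-08) = 2.503 Ω
R_total = R_1 + R_2 + R_3 = 2.79 Ω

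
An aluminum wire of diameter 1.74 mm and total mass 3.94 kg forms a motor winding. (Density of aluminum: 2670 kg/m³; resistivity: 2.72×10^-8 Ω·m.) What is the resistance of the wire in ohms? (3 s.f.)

7.10 Ω

A = π(d/2)² = π(8.7000e-04 m)² = 2.3779e-06 m²
L = m/(density·A) = 3.94/(2670×2.3779e-06) = 620.6 m
R = ρL/A = (2.72×10^-8)(620.6)/(2.3779e-06) = 7.10 Ω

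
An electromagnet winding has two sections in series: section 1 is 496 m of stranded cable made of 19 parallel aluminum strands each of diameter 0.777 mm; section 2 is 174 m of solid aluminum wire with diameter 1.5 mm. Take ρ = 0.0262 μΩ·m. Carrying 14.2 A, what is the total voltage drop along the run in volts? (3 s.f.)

ρ = 0.0262 μΩ·m = 2.62×10^-8 Ω·m
Section 1: A_strand = π(3.8850e-04)² = 4.742e-07 m²; R₁ = ρL/(N·A_s) = (2.62×10^-8)(496)/(19×4.742e-07) = 1.442 Ω
Section 2: A = π(d/2)² = π(7.5000e-04 m)² = 1.767e-06 m²
R₂ = (2.62×10^-8)(174)/(1.767e-06) = 2.58 Ω
R = R₁ + R₂ = 4.022 Ω
V = IR = 14.2 × 4.022 = 57.1 V

57.1 V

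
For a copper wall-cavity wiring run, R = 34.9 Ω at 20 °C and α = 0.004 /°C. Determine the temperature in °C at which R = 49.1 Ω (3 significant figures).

R = R₀(1 + α(T − T₀)) ⇒ T = T₀ + (R/R₀ − 1)/α
T = 20 + (49.1/34.9 − 1)/0.004 = 20 + (0.4069)/0.004 = 122 °C

122 °C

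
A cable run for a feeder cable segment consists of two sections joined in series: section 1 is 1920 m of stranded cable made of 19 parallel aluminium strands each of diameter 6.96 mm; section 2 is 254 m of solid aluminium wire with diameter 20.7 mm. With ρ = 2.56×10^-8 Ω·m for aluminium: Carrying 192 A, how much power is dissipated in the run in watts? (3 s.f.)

3220 W

Section 1: A_strand = π(3.4800e-03)² = 3.805e-05 m²; R₁ = ρL/(N·A_s) = (2.56×10^-8)(1920)/(19×3.805e-05) = 0.068 Ω
Section 2: A = π(d/2)² = π(1.0350e-02 m)² = 3.365e-04 m²
R₂ = (2.56×10^-8)(254)/(3.365e-04) = 0.01932 Ω
R = R₁ + R₂ = 0.08732 Ω
P = I²R = (192)² × 0.08732 = 3220 W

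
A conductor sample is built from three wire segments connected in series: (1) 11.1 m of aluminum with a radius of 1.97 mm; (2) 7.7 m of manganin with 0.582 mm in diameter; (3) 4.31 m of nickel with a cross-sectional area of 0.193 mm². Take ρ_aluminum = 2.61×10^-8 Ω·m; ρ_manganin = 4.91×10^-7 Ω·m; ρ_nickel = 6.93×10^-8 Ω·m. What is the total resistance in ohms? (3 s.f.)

Seg 1: A = πr² = π(1.9700e-03 m)² = 1.219e-05 m²
R_1 = (2.61×10^-8)(11.1)/(1.219e-05) = 0.02376 Ω
Seg 2: A = π(d/2)² = π(2.9100e-04 m)² = 2.660e-07 m²
R_2 = (4.91×10^-7)(7.7)/(2.660e-07) = 14.21 Ω
Seg 3: A = 0.193 mm² = 1.930e-07 m²
R_3 = (6.93×10^-8)(4.31)/(1.930e-07) = 1.548 Ω
R_total = R_1 + R_2 + R_3 = 15.8 Ω

15.8 Ω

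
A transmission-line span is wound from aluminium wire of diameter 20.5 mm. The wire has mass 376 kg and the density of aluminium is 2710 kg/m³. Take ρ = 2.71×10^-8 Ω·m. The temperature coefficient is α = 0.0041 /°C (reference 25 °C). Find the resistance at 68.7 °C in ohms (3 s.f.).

0.0407 Ω

A = π(d/2)² = π(1.0250e-02 m)² = 3.3006e-04 m²
L = m/(density·A) = 376/(2710×3.3006e-04) = 420.4 m
R = ρL/A = (2.71×10^-8)(420.4)/(3.3006e-04) = 0.03451 Ω
R(68.7 °C) = 0.03451 × (1 + 0.0041×43.7) = 0.0407 Ω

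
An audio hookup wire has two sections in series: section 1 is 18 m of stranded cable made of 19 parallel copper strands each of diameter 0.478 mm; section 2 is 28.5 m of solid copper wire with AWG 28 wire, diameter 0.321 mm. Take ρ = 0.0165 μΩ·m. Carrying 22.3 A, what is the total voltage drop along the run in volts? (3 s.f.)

ρ = 0.0165 μΩ·m = 1.65×10^-8 Ω·m
Section 1: A_strand = π(2.3900e-04)² = 1.795e-07 m²; R₁ = ρL/(N·A_s) = (1.65×10^-8)(18)/(19×1.795e-07) = 0.08711 Ω
Section 2: A = π(0.321/2 mm)² = π(1.6050e-04 m)² = 8.093e-08 m²
R₂ = (1.65×10^-8)(28.5)/(8.093e-08) = 5.811 Ω
R = R₁ + R₂ = 5.898 Ω
V = IR = 22.3 × 5.898 = 132 V

132 V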